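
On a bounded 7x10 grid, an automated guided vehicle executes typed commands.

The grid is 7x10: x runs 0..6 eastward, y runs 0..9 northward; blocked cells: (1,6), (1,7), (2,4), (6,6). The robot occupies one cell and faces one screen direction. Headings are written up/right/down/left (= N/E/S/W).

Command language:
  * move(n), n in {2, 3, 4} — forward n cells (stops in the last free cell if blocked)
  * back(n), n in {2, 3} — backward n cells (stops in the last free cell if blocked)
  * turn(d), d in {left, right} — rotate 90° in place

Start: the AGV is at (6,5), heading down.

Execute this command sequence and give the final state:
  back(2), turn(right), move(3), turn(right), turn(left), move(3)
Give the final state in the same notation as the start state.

from: at (6,5), heading down
t=1 back(2) ⇒ at (6,5), heading down
t=2 turn(right) ⇒ at (6,5), heading left
t=3 move(3) ⇒ at (3,5), heading left
t=4 turn(right) ⇒ at (3,5), heading up
t=5 turn(left) ⇒ at (3,5), heading left
t=6 move(3) ⇒ at (0,5), heading left

at (0,5), heading left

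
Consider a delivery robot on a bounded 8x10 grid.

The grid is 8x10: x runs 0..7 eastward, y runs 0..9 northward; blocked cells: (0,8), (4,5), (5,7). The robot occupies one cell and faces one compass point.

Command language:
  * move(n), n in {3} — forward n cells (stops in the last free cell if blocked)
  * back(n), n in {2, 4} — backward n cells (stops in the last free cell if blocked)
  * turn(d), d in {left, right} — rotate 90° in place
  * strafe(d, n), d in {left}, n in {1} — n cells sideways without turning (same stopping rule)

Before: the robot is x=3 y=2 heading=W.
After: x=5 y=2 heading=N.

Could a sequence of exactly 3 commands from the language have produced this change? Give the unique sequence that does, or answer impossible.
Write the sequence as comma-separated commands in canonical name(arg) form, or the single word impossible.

impossible

checked all 3-command options: none fits.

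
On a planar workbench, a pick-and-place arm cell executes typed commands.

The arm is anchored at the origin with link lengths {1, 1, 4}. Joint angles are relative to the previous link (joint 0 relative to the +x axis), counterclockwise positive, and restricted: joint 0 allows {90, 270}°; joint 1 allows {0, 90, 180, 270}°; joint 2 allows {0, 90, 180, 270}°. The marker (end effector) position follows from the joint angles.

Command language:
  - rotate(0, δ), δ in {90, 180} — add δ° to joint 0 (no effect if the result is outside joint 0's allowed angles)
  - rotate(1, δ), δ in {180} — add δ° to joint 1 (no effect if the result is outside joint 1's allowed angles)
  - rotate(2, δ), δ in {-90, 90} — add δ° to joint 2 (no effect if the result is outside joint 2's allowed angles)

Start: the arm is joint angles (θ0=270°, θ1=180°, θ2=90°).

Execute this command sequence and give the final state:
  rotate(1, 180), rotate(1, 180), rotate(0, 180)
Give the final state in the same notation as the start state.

joint angles (θ0=90°, θ1=180°, θ2=90°)

start: joint angles (θ0=270°, θ1=180°, θ2=90°)
step 1 (rotate(1, 180)): joint angles (θ0=270°, θ1=0°, θ2=90°)
step 2 (rotate(1, 180)): joint angles (θ0=270°, θ1=180°, θ2=90°)
step 3 (rotate(0, 180)): joint angles (θ0=90°, θ1=180°, θ2=90°)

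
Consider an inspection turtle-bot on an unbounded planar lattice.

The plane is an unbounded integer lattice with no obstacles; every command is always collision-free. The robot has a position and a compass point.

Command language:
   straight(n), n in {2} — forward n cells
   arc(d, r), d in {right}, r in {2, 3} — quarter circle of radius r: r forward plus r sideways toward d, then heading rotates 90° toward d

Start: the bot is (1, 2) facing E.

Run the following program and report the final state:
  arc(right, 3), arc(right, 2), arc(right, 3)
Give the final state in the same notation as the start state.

(-1, 0) facing N

from: (1, 2) facing E
1. arc(right, 3) → (4, -1) facing S
2. arc(right, 2) → (2, -3) facing W
3. arc(right, 3) → (-1, 0) facing N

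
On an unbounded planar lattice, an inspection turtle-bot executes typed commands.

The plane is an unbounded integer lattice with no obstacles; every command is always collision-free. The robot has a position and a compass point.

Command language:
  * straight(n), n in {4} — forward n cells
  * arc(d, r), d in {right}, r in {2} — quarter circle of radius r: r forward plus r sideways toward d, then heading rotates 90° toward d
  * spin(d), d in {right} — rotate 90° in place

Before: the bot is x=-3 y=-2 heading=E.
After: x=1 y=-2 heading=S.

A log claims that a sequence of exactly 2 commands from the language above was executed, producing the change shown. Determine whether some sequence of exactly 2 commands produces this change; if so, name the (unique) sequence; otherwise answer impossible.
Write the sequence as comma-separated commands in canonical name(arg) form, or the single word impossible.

straight(4), spin(right)

key: position moved to (1,-2) AND the heading swung to S — translation plus rotation needed
start: x=-3 y=-2 heading=E
1. straight(4) → x=1 y=-2 heading=E
2. spin(right) → x=1 y=-2 heading=S
all 9 alternatives checked — unique.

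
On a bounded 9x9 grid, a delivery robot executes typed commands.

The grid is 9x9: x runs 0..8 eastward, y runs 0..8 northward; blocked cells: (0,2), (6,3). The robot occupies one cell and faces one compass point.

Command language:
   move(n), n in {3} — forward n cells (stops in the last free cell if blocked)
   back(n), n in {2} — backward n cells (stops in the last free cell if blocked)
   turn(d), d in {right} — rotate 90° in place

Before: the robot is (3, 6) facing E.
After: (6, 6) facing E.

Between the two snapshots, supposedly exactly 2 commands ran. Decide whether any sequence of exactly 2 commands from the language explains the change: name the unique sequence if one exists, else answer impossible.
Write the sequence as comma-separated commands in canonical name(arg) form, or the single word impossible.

no 2-step route produces this change.

impossible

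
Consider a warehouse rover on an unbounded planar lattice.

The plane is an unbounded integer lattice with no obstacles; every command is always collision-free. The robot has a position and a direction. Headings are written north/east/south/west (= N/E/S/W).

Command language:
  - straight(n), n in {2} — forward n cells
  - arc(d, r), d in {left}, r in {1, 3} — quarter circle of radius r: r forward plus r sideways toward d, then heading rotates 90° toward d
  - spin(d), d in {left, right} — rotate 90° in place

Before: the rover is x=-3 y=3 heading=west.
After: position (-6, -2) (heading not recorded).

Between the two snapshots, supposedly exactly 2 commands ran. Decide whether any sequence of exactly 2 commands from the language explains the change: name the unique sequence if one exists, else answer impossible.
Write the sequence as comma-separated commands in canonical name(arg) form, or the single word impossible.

key: order matters: swapping arc(left, 3) and straight(2) lands elsewhere
t0: x=-3 y=3 heading=west
step 1 (arc(left, 3)): x=-6 y=0 heading=south
step 2 (straight(2)): x=-6 y=-2 heading=south
no rival 2-sequence matches.

arc(left, 3), straight(2)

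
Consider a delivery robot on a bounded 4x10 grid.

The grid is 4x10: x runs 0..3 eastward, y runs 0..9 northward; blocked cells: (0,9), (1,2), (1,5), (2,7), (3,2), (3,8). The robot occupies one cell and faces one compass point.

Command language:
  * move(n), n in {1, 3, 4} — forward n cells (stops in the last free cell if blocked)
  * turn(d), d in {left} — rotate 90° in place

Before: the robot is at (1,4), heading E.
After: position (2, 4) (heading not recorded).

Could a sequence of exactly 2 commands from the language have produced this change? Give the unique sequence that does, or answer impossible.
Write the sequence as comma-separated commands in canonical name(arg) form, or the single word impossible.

move(1), turn(left)

key: order matters: swapping move(1) and turn(left) lands elsewhere
from: at (1,4), heading E
step 1 (move(1)): at (2,4), heading E
step 2 (turn(left)): at (2,4), heading N
all 16 alternatives checked — unique.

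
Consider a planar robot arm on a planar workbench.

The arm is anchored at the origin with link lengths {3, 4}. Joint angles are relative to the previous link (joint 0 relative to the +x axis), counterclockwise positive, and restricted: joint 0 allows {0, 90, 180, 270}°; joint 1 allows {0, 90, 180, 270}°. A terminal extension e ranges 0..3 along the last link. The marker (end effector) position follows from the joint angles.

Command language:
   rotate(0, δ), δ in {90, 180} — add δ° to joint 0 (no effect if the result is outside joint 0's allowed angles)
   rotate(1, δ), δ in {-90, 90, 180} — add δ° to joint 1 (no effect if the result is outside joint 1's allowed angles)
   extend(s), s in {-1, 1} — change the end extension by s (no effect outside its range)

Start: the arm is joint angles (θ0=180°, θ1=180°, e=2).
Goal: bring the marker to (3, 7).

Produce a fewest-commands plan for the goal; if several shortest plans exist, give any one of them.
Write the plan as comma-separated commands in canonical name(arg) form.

rotate(1, -90), extend(1), rotate(0, 180)

begin: joint angles (θ0=180°, θ1=180°, e=2)
1. rotate(1, -90) → joint angles (θ0=180°, θ1=90°, e=2)
2. extend(1) → joint angles (θ0=180°, θ1=90°, e=3)
3. rotate(0, 180) → joint angles (θ0=0°, θ1=90°, e=3)
minimal: 3 command(s), checked below 3.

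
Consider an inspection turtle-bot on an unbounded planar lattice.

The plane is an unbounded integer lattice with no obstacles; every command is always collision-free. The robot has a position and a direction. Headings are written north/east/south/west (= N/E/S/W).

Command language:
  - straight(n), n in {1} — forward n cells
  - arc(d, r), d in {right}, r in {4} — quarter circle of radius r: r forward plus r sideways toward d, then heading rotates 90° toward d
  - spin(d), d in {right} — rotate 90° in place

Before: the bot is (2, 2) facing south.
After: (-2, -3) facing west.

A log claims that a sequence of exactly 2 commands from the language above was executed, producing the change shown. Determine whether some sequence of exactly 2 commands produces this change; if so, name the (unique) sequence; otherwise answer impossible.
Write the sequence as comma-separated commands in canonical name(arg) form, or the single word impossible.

straight(1), arc(right, 4)

key: order matters: swapping straight(1) and arc(right, 4) lands elsewhere
from: (2, 2) facing south
1. straight(1) → (2, 1) facing south
2. arc(right, 4) → (-2, -3) facing west
uniquely the one of 9 2-step routes that fits.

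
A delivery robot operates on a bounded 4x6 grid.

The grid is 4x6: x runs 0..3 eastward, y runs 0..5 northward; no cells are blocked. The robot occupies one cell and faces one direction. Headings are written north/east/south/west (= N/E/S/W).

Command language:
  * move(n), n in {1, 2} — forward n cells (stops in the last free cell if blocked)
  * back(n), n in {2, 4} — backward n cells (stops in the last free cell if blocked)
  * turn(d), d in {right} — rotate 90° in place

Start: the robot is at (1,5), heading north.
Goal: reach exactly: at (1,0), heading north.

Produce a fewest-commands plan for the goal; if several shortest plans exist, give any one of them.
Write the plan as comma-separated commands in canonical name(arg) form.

back(4), back(4)

t0: at (1,5), heading north
t=1 back(4) ⇒ at (1,1), heading north
t=2 back(4) ⇒ at (1,0), heading north
no 1-step plan works, so 2 is optimal.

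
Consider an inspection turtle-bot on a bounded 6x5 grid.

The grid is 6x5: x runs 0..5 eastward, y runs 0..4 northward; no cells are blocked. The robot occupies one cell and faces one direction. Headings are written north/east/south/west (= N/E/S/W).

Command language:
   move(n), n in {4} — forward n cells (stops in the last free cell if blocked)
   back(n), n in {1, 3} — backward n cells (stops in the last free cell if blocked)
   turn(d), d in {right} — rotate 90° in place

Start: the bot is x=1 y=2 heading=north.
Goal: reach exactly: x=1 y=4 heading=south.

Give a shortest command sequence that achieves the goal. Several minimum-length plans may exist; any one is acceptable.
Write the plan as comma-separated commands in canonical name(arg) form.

from: x=1 y=2 heading=north
t=1 turn(right) ⇒ x=1 y=2 heading=east
t=2 turn(right) ⇒ x=1 y=2 heading=south
t=3 back(3) ⇒ x=1 y=4 heading=south
minimal: 3 command(s), checked below 3.

turn(right), turn(right), back(3)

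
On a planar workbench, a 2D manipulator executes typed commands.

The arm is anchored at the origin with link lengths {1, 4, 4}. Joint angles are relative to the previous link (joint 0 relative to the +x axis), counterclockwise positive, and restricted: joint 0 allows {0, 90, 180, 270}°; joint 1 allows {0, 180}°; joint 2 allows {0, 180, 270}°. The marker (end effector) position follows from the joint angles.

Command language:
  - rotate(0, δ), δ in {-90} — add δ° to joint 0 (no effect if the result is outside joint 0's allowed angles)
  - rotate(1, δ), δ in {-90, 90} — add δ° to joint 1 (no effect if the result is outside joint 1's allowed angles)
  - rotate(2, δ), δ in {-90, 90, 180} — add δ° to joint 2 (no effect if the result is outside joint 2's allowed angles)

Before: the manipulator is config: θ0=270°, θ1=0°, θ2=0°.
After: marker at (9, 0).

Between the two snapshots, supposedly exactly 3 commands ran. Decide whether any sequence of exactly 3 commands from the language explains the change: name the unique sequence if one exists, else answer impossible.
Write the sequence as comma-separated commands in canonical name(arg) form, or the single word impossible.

rotate(0, -90), rotate(0, -90), rotate(0, -90)

begin: config: θ0=270°, θ1=0°, θ2=0°
step 1 (rotate(0, -90)): config: θ0=180°, θ1=0°, θ2=0°
step 2 (rotate(0, -90)): config: θ0=90°, θ1=0°, θ2=0°
step 3 (rotate(0, -90)): config: θ0=0°, θ1=0°, θ2=0°
all 216 alternatives checked — unique.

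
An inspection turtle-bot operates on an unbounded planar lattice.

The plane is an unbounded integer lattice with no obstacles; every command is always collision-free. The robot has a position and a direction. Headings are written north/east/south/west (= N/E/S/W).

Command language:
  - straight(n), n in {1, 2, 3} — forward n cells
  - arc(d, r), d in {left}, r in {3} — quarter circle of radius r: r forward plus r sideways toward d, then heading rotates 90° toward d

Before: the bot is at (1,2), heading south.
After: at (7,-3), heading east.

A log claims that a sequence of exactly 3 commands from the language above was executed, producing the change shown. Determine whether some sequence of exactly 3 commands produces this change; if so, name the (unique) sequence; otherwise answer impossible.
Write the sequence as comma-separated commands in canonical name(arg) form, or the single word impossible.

key: running straight(3) before straight(2) would end elsewhere — order is forced
from: at (1,2), heading south
t=1 straight(2) ⇒ at (1,0), heading south
t=2 arc(left, 3) ⇒ at (4,-3), heading east
t=3 straight(3) ⇒ at (7,-3), heading east
no other 3-command option fits: unique.

straight(2), arc(left, 3), straight(3)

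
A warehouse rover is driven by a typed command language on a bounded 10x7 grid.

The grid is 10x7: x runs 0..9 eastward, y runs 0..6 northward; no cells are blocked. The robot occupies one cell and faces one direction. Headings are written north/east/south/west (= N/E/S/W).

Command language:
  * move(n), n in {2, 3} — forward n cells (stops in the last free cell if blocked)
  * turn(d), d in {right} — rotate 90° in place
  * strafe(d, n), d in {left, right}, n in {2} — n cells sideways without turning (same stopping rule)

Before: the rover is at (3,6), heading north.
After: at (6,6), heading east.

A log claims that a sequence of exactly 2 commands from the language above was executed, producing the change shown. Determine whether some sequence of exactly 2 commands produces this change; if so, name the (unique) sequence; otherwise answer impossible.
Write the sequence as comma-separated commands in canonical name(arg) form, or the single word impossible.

turn(right), move(3)

key: cell and facing (now E) both changed — the 2 commands mix motion and turning
t0: at (3,6), heading north
1. turn(right) → at (3,6), heading east
2. move(3) → at (6,6), heading east
uniquely the one of 25 2-step routes that fits.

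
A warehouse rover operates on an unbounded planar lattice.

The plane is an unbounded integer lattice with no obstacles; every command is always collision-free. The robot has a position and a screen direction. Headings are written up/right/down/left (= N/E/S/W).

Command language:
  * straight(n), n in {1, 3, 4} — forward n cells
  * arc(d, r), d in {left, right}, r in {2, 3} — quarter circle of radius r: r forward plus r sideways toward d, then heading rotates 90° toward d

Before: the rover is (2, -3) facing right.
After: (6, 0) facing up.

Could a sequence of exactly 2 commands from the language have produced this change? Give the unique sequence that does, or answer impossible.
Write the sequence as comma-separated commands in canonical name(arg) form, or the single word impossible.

straight(1), arc(left, 3)

key: position moved to (6,0) AND the heading swung to N — translation plus rotation needed
start: (2, -3) facing right
1. straight(1) → (3, -3) facing right
2. arc(left, 3) → (6, 0) facing up
uniquely the one of 49 2-step routes that fits.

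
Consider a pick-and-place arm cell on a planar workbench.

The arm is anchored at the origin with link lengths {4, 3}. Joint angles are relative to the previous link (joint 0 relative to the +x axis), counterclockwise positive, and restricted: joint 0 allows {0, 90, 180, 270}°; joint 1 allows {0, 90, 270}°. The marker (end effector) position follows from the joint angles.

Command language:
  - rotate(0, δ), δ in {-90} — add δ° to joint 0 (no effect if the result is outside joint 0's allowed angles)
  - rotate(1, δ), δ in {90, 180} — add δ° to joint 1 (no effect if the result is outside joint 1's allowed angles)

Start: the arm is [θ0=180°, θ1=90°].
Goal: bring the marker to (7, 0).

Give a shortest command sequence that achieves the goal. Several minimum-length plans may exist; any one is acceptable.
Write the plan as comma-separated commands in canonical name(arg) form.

rotate(1, 180), rotate(1, 90), rotate(0, -90), rotate(0, -90)

start: [θ0=180°, θ1=90°]
1. rotate(1, 180) → [θ0=180°, θ1=270°]
2. rotate(1, 90) → [θ0=180°, θ1=0°]
3. rotate(0, -90) → [θ0=90°, θ1=0°]
4. rotate(0, -90) → [θ0=0°, θ1=0°]
nothing shorter than 4 reaches the goal.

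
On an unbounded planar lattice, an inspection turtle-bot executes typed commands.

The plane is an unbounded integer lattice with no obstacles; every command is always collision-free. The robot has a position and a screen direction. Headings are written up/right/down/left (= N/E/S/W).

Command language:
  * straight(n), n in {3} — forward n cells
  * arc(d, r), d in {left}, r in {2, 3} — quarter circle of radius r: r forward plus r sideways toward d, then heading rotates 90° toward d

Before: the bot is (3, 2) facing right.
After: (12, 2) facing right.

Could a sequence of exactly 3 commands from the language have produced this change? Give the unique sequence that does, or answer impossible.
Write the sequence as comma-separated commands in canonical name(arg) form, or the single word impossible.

straight(3), straight(3), straight(3)

key: still facing E at the end — nothing in the sequence rotates
initial: (3, 2) facing right
1. straight(3) → (6, 2) facing right
2. straight(3) → (9, 2) facing right
3. straight(3) → (12, 2) facing right
no other 3-command option fits: unique.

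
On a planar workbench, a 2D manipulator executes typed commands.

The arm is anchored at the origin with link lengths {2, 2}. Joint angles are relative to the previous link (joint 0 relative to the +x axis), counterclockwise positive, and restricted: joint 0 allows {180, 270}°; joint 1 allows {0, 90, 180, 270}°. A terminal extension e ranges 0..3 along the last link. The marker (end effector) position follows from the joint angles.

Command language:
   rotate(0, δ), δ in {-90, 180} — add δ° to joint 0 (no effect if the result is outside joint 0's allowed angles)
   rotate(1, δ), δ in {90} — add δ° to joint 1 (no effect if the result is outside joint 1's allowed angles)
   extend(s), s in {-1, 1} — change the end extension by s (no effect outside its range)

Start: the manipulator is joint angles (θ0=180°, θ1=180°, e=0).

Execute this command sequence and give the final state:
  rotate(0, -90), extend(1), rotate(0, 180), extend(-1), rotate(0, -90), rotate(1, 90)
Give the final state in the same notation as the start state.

t0: joint angles (θ0=180°, θ1=180°, e=0)
step 1 (rotate(0, -90)): joint angles (θ0=180°, θ1=180°, e=0)
step 2 (extend(1)): joint angles (θ0=180°, θ1=180°, e=1)
step 3 (rotate(0, 180)): joint angles (θ0=180°, θ1=180°, e=1)
step 4 (extend(-1)): joint angles (θ0=180°, θ1=180°, e=0)
step 5 (rotate(0, -90)): joint angles (θ0=180°, θ1=180°, e=0)
step 6 (rotate(1, 90)): joint angles (θ0=180°, θ1=270°, e=0)

joint angles (θ0=180°, θ1=270°, e=0)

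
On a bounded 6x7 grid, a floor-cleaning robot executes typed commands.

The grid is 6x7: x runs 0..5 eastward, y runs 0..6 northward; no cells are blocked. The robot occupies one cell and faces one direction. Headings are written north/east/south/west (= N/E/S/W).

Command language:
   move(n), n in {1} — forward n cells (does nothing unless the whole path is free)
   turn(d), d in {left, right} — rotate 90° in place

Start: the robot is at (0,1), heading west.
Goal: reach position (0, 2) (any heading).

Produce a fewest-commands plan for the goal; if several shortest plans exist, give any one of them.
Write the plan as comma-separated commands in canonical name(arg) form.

turn(right), move(1)

start: at (0,1), heading west
step 1 (turn(right)): at (0,1), heading north
step 2 (move(1)): at (0,2), heading north
minimal: 2 command(s), checked below 2.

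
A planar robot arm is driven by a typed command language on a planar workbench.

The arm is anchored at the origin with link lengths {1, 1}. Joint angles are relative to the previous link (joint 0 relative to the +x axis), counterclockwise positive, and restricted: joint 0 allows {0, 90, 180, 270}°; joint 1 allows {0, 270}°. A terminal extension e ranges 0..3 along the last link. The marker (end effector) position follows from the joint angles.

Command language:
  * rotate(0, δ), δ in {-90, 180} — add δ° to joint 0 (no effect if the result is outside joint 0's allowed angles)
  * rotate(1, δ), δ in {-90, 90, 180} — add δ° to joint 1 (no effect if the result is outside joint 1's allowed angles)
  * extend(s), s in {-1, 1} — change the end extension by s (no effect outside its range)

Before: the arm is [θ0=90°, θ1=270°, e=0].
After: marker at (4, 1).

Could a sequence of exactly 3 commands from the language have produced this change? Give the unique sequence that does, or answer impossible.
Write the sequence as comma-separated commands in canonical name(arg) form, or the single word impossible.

from: [θ0=90°, θ1=270°, e=0]
t=1 extend(1) ⇒ [θ0=90°, θ1=270°, e=1]
t=2 extend(1) ⇒ [θ0=90°, θ1=270°, e=2]
t=3 extend(1) ⇒ [θ0=90°, θ1=270°, e=3]
no other 3-command option fits: unique.

extend(1), extend(1), extend(1)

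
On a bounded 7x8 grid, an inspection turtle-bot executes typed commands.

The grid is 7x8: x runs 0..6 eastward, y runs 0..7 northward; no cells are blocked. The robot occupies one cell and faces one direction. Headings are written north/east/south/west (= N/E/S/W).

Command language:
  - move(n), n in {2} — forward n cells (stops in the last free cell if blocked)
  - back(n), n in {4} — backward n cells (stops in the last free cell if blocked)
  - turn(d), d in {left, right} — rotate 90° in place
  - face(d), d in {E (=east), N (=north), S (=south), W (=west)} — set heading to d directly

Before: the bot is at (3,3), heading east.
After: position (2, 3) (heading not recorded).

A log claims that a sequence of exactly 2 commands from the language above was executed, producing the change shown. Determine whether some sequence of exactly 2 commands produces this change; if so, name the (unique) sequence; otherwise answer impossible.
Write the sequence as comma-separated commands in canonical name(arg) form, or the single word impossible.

back(4), move(2)

key: back(4) runs into the grid edge before its full distance
initial: at (3,3), heading east
1. back(4) → at (0,3), heading east
2. move(2) → at (2,3), heading east
no rival 2-sequence matches.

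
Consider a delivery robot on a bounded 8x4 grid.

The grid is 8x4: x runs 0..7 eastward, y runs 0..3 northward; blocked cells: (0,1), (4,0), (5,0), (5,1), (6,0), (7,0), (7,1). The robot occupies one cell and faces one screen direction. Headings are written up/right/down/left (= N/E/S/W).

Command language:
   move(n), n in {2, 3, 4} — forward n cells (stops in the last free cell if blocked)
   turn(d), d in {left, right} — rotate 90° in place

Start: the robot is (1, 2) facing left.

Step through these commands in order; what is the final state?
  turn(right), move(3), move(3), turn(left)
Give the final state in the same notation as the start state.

(1, 3) facing left

t0: (1, 2) facing left
t=1 turn(right) ⇒ (1, 2) facing up
t=2 move(3) ⇒ (1, 3) facing up
t=3 move(3) ⇒ (1, 3) facing up
t=4 turn(left) ⇒ (1, 3) facing left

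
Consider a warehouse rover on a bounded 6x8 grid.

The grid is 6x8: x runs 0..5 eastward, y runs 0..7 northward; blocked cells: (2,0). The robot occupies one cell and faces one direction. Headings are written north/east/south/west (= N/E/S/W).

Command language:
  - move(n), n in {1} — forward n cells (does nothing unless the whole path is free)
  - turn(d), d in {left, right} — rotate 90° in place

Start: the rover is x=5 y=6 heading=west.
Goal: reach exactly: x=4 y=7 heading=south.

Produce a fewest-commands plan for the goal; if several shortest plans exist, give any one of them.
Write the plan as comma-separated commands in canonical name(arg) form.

turn(right), move(1), turn(left), move(1), turn(left)

start: x=5 y=6 heading=west
t=1 turn(right) ⇒ x=5 y=6 heading=north
t=2 move(1) ⇒ x=5 y=7 heading=north
t=3 turn(left) ⇒ x=5 y=7 heading=west
t=4 move(1) ⇒ x=4 y=7 heading=west
t=5 turn(left) ⇒ x=4 y=7 heading=south
nothing shorter than 5 reaches the goal.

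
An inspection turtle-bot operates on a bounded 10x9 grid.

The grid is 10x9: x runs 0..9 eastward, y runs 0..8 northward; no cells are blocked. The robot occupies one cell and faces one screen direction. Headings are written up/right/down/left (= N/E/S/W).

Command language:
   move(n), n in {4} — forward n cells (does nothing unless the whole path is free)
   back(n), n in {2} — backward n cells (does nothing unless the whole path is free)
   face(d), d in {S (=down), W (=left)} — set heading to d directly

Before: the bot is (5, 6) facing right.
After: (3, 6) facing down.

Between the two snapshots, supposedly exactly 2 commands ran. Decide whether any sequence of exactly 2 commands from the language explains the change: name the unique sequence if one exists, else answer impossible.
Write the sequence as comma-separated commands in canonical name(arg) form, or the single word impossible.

back(2), face(S)

key: order matters: swapping back(2) and face(S) lands elsewhere
start: (5, 6) facing right
t=1 back(2) ⇒ (3, 6) facing right
t=2 face(S) ⇒ (3, 6) facing down
uniquely the one of 16 2-step routes that fits.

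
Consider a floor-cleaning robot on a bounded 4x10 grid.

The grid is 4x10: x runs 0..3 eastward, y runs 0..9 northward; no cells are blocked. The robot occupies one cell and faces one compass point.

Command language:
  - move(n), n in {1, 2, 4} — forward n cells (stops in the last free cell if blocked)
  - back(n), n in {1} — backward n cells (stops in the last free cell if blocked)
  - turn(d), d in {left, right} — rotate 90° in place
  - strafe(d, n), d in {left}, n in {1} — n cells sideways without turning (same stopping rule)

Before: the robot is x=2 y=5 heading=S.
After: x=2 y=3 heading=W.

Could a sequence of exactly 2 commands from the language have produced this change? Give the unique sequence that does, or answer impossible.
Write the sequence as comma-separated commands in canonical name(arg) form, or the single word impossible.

move(2), turn(right)

key: order matters: swapping move(2) and turn(right) lands elsewhere
t0: x=2 y=5 heading=S
1. move(2) → x=2 y=3 heading=S
2. turn(right) → x=2 y=3 heading=W
no other 2-command option fits: unique.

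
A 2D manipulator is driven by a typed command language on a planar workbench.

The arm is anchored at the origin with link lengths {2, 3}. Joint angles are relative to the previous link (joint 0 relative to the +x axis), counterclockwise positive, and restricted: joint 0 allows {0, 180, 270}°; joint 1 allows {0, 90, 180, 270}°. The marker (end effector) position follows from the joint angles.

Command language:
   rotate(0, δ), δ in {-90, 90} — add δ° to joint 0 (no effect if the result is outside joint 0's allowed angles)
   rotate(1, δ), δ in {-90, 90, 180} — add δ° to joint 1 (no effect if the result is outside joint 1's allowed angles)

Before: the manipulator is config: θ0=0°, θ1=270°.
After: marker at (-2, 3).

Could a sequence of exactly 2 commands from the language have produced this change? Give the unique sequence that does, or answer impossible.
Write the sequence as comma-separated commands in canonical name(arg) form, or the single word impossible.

rotate(0, -90), rotate(0, -90)

initial: config: θ0=0°, θ1=270°
t=1 rotate(0, -90) ⇒ config: θ0=270°, θ1=270°
t=2 rotate(0, -90) ⇒ config: θ0=180°, θ1=270°
no other 2-command option fits: unique.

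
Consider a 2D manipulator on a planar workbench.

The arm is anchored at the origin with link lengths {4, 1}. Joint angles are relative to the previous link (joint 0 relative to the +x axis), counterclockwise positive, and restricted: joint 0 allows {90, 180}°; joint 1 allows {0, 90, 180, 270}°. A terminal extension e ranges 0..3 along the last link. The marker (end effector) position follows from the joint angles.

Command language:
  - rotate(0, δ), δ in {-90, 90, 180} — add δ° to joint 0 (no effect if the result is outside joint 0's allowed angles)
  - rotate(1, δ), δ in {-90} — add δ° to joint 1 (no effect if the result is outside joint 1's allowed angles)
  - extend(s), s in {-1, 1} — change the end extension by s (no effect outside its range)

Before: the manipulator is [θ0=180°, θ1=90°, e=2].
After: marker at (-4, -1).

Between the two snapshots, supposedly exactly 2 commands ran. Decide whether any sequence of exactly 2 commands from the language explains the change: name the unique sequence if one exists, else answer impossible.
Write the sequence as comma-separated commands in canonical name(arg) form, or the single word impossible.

extend(-1), extend(-1)

t0: [θ0=180°, θ1=90°, e=2]
step 1 (extend(-1)): [θ0=180°, θ1=90°, e=1]
step 2 (extend(-1)): [θ0=180°, θ1=90°, e=0]
uniquely the one of 36 2-step routes that fits.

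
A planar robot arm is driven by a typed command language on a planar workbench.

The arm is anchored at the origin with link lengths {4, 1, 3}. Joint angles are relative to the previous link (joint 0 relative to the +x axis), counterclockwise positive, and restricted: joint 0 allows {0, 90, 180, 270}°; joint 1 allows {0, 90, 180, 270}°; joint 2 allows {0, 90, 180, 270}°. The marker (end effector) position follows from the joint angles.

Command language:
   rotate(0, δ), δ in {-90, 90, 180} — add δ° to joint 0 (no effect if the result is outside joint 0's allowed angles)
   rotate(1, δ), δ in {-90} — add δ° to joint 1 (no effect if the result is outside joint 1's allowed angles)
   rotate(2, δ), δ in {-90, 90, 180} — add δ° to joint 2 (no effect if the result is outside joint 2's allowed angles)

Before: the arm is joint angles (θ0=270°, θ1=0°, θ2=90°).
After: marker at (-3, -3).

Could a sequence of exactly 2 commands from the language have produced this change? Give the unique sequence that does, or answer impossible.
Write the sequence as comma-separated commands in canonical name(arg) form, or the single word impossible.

rotate(1, -90), rotate(1, -90)

begin: joint angles (θ0=270°, θ1=0°, θ2=90°)
1. rotate(1, -90) → joint angles (θ0=270°, θ1=270°, θ2=90°)
2. rotate(1, -90) → joint angles (θ0=270°, θ1=180°, θ2=90°)
all 49 alternatives checked — unique.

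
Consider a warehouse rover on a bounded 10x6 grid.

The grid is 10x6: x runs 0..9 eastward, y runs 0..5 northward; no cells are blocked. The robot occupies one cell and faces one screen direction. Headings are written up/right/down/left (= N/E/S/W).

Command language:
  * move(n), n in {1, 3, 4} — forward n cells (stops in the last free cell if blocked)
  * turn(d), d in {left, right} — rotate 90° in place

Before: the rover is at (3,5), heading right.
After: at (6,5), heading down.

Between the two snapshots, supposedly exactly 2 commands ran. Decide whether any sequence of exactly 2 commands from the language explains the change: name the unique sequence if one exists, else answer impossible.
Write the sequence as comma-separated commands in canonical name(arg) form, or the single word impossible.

key: position moved to (6,5) AND the heading swung to S — translation plus rotation needed
begin: at (3,5), heading right
1. move(3) → at (6,5), heading right
2. turn(right) → at (6,5), heading down
all 25 alternatives checked — unique.

move(3), turn(right)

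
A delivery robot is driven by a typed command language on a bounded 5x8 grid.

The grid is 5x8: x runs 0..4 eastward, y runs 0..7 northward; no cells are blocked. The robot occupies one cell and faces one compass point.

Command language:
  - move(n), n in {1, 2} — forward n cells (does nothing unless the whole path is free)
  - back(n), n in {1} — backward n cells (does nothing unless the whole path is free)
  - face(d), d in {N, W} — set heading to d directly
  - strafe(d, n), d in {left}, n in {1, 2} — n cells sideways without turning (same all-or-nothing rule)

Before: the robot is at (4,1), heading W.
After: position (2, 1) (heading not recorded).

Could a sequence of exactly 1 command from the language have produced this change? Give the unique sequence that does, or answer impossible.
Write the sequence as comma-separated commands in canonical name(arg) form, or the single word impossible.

move(2)

begin: at (4,1), heading W
1. move(2) → at (2,1), heading W
uniquely the one of 7 1-step routes that fits.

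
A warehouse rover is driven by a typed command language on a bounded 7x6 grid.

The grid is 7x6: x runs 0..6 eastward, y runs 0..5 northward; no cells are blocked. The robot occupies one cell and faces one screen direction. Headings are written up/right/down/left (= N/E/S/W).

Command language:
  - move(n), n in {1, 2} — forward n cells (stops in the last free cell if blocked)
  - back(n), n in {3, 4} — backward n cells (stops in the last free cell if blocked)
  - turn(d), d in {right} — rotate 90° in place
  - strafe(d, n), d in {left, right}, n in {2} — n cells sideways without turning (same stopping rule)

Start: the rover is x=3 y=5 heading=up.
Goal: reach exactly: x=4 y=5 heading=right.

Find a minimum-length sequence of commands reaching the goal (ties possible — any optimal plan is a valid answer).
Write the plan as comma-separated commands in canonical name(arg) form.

turn(right), move(1)

t0: x=3 y=5 heading=up
step 1 (turn(right)): x=3 y=5 heading=right
step 2 (move(1)): x=4 y=5 heading=right
nothing shorter than 2 reaches the goal.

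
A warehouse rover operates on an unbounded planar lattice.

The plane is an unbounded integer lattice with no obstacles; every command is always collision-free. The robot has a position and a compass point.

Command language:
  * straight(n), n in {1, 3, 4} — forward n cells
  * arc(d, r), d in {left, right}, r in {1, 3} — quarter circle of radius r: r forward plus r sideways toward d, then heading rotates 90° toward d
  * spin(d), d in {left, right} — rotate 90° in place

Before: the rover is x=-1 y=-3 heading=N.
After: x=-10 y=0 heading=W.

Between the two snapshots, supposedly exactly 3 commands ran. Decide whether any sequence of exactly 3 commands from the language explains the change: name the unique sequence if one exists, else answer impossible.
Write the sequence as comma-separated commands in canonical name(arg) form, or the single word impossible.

key: position moved to (-10,0) AND the heading swung to W — translation plus rotation needed
initial: x=-1 y=-3 heading=N
[1] after arc(left, 3): x=-4 y=0 heading=W
[2] after straight(3): x=-7 y=0 heading=W
[3] after straight(3): x=-10 y=0 heading=W
no rival 3-sequence matches.

arc(left, 3), straight(3), straight(3)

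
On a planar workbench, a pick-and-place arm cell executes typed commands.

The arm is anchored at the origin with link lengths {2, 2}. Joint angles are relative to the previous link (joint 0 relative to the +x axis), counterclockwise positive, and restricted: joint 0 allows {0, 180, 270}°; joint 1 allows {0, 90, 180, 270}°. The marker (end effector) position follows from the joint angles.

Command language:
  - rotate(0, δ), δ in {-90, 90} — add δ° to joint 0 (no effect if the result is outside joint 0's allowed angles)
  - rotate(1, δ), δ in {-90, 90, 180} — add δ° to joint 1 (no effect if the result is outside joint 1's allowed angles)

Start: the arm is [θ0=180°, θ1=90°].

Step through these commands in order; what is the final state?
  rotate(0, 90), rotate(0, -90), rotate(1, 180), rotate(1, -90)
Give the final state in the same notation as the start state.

[θ0=180°, θ1=180°]

from: [θ0=180°, θ1=90°]
step 1 (rotate(0, 90)): [θ0=270°, θ1=90°]
step 2 (rotate(0, -90)): [θ0=180°, θ1=90°]
step 3 (rotate(1, 180)): [θ0=180°, θ1=270°]
step 4 (rotate(1, -90)): [θ0=180°, θ1=180°]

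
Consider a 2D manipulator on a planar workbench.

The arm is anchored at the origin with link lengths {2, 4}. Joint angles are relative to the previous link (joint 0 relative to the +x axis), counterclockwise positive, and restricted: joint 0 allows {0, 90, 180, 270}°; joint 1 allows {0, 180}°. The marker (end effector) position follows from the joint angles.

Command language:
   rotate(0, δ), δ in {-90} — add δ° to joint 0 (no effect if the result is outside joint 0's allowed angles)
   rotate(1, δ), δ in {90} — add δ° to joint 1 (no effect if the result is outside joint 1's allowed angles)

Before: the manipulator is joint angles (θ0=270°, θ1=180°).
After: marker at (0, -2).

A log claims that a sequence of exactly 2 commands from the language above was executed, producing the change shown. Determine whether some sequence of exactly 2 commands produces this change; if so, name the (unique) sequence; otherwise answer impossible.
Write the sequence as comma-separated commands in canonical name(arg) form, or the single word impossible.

rotate(0, -90), rotate(0, -90)

from: joint angles (θ0=270°, θ1=180°)
t=1 rotate(0, -90) ⇒ joint angles (θ0=180°, θ1=180°)
t=2 rotate(0, -90) ⇒ joint angles (θ0=90°, θ1=180°)
no rival 2-sequence matches.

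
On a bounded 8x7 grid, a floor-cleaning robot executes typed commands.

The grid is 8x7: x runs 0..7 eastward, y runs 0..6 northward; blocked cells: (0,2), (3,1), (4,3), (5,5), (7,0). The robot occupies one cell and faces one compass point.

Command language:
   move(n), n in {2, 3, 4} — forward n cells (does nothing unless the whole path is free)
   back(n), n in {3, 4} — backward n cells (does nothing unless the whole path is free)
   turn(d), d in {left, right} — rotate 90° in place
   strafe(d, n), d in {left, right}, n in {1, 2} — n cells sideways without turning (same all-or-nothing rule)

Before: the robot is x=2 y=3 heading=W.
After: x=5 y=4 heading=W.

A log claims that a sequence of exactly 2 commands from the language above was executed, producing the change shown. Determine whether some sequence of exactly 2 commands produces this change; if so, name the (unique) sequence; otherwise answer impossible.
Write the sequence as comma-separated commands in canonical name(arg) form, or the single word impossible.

key: heading stays W — no command in the sequence turns
initial: x=2 y=3 heading=W
t=1 strafe(right, 1) ⇒ x=2 y=4 heading=W
t=2 back(3) ⇒ x=5 y=4 heading=W
all 121 alternatives checked — unique.

strafe(right, 1), back(3)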